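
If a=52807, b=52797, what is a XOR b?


52807 ^ 52797 = 122

122


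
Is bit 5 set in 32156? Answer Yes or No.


0b111110110011100, bit 5 = 0. No

No


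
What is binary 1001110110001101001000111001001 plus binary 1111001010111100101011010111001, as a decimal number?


1001110110001101001000111001001 + 1111001010111100101011010111001 = 11001000001001001110100010000010 = 3357862018

3357862018


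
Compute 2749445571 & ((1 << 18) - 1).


2749445571 & 262143 = 79299

79299


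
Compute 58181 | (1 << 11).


58181 | (1 << 11) = 58181 | 2048 = 60229

60229


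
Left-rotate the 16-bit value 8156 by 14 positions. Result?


Rotate 0b1111111011100 left by 14 (16-bit) = 0b11111110111 = 2039

2039


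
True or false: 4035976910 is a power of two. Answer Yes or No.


0b11110000100100000001111011001110. Multiple bits set => No

No


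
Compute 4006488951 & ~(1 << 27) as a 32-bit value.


4006488951 & ~(1 << 27) = 3872271223

3872271223


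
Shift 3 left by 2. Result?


0b11 << 2 = 0b1100 = 12

12


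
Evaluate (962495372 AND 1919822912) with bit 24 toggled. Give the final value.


Step 1: 962495372 & 1919822912 = 810418176
Step 2: 810418176 ^ (1 << 24) = 810418176 ^ 16777216 = 827195392

827195392


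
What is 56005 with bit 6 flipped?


56005 ^ (1 << 6) = 56005 ^ 64 = 55941

55941


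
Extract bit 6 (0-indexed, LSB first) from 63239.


0b1111011100000111, position 6 = 0

0


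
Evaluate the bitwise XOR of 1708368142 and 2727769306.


0b1100101110100111010000100001110 ^ 0b10100010100101100111010011011010 = 0b11000111010001011101010111010100 = 3343242708

3343242708


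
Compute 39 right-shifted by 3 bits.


0b100111 >> 3 = 0b100 = 4

4


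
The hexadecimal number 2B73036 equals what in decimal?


2B73036 hex = 45559862 decimal

45559862


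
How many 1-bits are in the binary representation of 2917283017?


0b10101101111000100011010011001001 has 16 set bits

16


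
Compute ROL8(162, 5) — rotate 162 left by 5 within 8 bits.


Rotate 0b10100010 left by 5 (8-bit) = 0b1010100 = 84

84


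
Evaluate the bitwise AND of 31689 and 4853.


0b111101111001001 & 0b1001011110101 = 0b1001011000001 = 4801

4801


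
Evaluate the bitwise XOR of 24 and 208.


0b11000 ^ 0b11010000 = 0b11001000 = 200

200


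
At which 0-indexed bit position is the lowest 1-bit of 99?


0b1100011. Lowest set bit at position 0

0


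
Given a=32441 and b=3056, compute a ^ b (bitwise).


32441 ^ 3056 = 30025

30025


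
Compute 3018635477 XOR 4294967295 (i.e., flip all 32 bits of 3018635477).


3018635477 ^ 4294967295 = 1276331818

1276331818


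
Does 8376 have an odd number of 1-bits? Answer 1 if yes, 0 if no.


0b10000010111000 has 5 ones => parity 1

1


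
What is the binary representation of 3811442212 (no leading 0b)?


3811442212 = 11100011001011011111111000100100 in binary

11100011001011011111111000100100


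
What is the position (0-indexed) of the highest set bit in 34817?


0b1000100000000001. Highest set bit at position 15

15


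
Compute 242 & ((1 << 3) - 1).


242 & 7 = 2

2


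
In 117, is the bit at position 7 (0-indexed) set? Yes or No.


0b1110101, bit 7 = 0. No

No


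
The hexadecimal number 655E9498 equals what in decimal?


655E9498 hex = 1700697240 decimal

1700697240


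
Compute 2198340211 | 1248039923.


0b10000011000010000000001001110011 | 0b1001010011000111001001111110011 = 0b11001011011010111001001111110011 = 3412825075

3412825075


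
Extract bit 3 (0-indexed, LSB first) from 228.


0b11100100, position 3 = 0

0


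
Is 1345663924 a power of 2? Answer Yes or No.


0b1010000001101010011001110110100. Multiple bits set => No

No


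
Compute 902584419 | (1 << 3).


902584419 | (1 << 3) = 902584419 | 8 = 902584427

902584427


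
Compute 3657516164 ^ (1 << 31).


3657516164 ^ (1 << 31) = 3657516164 ^ 2147483648 = 1510032516

1510032516


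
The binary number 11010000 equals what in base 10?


11010000 in decimal = 208

208


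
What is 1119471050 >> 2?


0b1000010101110011100010111001010 >> 2 = 0b10000101011100111000101110010 = 279867762

279867762


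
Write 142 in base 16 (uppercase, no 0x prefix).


142 = 8E hex

8E


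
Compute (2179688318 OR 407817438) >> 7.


Step 1: 2179688318 | 407817438 = 2582638590
Step 2: 2582638590 >> 7 = 20176863

20176863


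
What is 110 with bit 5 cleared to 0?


110 & ~(1 << 5) = 78

78


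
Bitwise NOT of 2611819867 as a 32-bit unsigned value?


~0b10011011101011010011010101011011 = 0b1100100010100101100101010100100 = 1683147428 (32-bit unsigned)

1683147428


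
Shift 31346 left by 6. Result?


0b111101001110010 << 6 = 0b111101001110010000000 = 2006144

2006144


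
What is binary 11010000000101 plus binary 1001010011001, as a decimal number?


11010000000101 + 1001010011001 = 100011010011110 = 18078

18078


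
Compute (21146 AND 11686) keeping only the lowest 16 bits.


Step 1: 21146 & 11686 = 130
Step 2: 130 & 65535 = 130

130


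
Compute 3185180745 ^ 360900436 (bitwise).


0b10111101110110100000000001001001 ^ 0b10101100000101110011101010100 = 0b10101000010110001110011100011101 = 2824398621

2824398621


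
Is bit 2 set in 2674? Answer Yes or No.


0b101001110010, bit 2 = 0. No

No


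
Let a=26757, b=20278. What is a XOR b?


26757 ^ 20278 = 10163

10163


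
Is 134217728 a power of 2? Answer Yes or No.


0b1000000000000000000000000000. Only one bit set => Yes

Yes


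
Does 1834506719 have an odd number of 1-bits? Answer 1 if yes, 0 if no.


0b1101101010110000101100111011111 has 19 ones => parity 1

1


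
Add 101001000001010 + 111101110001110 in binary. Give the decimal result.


101001000001010 + 111101110001110 = 1100110110011000 = 52632

52632


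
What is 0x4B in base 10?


4B hex = 75 decimal

75


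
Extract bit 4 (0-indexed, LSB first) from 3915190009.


0b11101001010111010000111011111001, position 4 = 1

1


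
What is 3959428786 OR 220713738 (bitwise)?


0b11101100000000000001011010110010 | 0b1101001001111101001100001010 = 0b11101101001001111101011110111010 = 3978811322

3978811322


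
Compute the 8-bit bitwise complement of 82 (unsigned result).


~0b1010010 = 0b10101101 = 173 (8-bit unsigned)

173


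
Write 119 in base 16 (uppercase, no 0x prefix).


119 = 77 hex

77


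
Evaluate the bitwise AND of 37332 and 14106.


0b1001000111010100 & 0b11011100011010 = 0b1000100010000 = 4368

4368


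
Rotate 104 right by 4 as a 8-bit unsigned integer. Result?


Rotate 0b1101000 right by 4 (8-bit) = 0b10000110 = 134

134


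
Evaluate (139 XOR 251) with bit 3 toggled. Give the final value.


Step 1: 139 ^ 251 = 112
Step 2: 112 ^ (1 << 3) = 112 ^ 8 = 120

120


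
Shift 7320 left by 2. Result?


0b1110010011000 << 2 = 0b111001001100000 = 29280

29280


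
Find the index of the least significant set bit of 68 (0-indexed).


0b1000100. Lowest set bit at position 2

2


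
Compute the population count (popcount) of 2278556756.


0b10000111110100000000010001010100 has 11 set bits

11


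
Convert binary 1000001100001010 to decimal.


1000001100001010 in decimal = 33546

33546


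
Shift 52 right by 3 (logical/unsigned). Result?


0b110100 >> 3 = 0b110 = 6

6


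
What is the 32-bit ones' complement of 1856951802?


1856951802 ^ 4294967295 = 2438015493

2438015493


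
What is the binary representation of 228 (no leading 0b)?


228 = 11100100 in binary

11100100


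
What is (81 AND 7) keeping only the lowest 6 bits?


Step 1: 81 & 7 = 1
Step 2: 1 & 63 = 1

1


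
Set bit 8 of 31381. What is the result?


31381 | (1 << 8) = 31381 | 256 = 31637

31637


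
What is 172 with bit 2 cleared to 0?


172 & ~(1 << 2) = 168

168


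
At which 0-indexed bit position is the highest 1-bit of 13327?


0b11010000001111. Highest set bit at position 13

13


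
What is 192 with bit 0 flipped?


192 ^ (1 << 0) = 192 ^ 1 = 193

193


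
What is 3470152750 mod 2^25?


3470152750 & 33554431 = 14046254

14046254


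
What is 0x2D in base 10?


2D hex = 45 decimal

45


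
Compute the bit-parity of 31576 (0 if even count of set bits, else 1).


0b111101101011000 has 9 ones => parity 1

1


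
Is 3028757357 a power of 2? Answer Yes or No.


0b10110100100001110010101101101101. Multiple bits set => No

No


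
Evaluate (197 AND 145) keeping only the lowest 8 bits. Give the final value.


Step 1: 197 & 145 = 129
Step 2: 129 & 255 = 129

129


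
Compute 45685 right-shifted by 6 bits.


0b1011001001110101 >> 6 = 0b1011001001 = 713

713


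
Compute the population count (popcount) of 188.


0b10111100 has 5 set bits

5


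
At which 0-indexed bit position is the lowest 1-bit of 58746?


0b1110010101111010. Lowest set bit at position 1

1


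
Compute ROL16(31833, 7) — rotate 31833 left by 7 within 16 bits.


Rotate 0b111110001011001 left by 7 (16-bit) = 0b10110010111110 = 11454

11454


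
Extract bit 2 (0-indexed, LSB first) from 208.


0b11010000, position 2 = 0

0


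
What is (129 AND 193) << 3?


Step 1: 129 & 193 = 129
Step 2: 129 << 3 = 1032

1032


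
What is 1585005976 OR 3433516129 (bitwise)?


0b1011110011110010100010110011000 | 0b11001100101001110100110001100001 = 0b11011110111111110100110111111001 = 3741273593

3741273593


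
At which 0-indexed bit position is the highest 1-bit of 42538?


0b1010011000101010. Highest set bit at position 15

15


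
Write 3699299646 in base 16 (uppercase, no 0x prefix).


3699299646 = DC7ED53E hex

DC7ED53E


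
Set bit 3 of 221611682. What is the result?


221611682 | (1 << 3) = 221611682 | 8 = 221611690

221611690


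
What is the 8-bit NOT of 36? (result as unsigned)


~0b100100 = 0b11011011 = 219 (8-bit unsigned)

219


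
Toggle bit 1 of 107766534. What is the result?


107766534 ^ (1 << 1) = 107766534 ^ 2 = 107766532

107766532


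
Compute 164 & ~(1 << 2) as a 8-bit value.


164 & ~(1 << 2) = 160

160


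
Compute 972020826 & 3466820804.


0b111001111011111101110001011010 & 0b11001110101000110111110011000100 = 0b1000101000110101110001000000 = 144923712

144923712


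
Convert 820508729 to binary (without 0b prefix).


820508729 = 110000111001111111100000111001 in binary

110000111001111111100000111001


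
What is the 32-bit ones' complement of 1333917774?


1333917774 ^ 4294967295 = 2961049521

2961049521


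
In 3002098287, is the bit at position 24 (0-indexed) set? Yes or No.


0b10110010111100000110001001101111, bit 24 = 0. No

No


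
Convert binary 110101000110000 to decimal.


110101000110000 in decimal = 27184

27184


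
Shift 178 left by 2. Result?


0b10110010 << 2 = 0b1011001000 = 712

712


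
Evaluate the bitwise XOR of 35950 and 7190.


0b1000110001101110 ^ 0b1110000010110 = 0b1001000001111000 = 36984

36984


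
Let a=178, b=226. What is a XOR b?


178 ^ 226 = 80

80


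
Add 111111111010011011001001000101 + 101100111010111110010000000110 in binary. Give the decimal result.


111111111010011011001001000101 + 101100111010111110010000000110 = 1101100110101011001011001001011 = 1825936971

1825936971


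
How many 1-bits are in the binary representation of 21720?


0b101010011011000 has 7 set bits

7


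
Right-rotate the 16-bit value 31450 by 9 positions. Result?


Rotate 0b111101011011010 right by 9 (16-bit) = 0b110110100111101 = 27965

27965


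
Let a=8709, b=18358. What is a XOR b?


8709 ^ 18358 = 26035

26035


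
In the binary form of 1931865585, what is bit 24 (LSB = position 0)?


0b1110011001001011110110111110001, position 24 = 1

1


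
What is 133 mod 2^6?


133 & 63 = 5

5


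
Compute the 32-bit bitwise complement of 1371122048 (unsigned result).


~0b1010001101110011010100110000000 = 0b10101110010001100101011001111111 = 2923845247 (32-bit unsigned)

2923845247


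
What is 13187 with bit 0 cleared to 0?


13187 & ~(1 << 0) = 13186

13186


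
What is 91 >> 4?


0b1011011 >> 4 = 0b101 = 5

5


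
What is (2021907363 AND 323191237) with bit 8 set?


Step 1: 2021907363 & 323191237 = 268665217
Step 2: 268665217 | (1 << 8) = 268665217 | 256 = 268665217

268665217


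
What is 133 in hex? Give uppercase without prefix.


133 = 85 hex

85


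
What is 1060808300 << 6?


0b111111001110101010011001101100 << 6 = 0b111111001110101010011001101100000000 = 67891731200

67891731200


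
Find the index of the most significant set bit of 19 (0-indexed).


0b10011. Highest set bit at position 4

4


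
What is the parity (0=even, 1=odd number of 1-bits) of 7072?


0b1101110100000 has 6 ones => parity 0

0


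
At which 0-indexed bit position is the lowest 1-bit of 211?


0b11010011. Lowest set bit at position 0

0


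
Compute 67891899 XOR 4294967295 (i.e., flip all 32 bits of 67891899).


67891899 ^ 4294967295 = 4227075396

4227075396


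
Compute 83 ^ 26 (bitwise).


0b1010011 ^ 0b11010 = 0b1001001 = 73

73


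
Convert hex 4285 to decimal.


4285 hex = 17029 decimal

17029


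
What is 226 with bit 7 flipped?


226 ^ (1 << 7) = 226 ^ 128 = 98

98


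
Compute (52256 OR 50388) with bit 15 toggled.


Step 1: 52256 | 50388 = 52468
Step 2: 52468 ^ (1 << 15) = 52468 ^ 32768 = 19700

19700


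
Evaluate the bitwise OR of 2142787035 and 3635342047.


0b1111111101110000101010111011011 | 0b11011000101011101110101011011111 = 0b11111111101111101111111111011111 = 4290707423

4290707423


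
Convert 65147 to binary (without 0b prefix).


65147 = 1111111001111011 in binary

1111111001111011


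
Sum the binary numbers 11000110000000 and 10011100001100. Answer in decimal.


11000110000000 + 10011100001100 = 101100010001100 = 22668

22668


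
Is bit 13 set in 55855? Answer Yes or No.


0b1101101000101111, bit 13 = 0. No

No


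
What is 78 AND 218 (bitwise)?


0b1001110 & 0b11011010 = 0b1001010 = 74

74


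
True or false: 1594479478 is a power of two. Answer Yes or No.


0b1011111000010011101001101110110. Multiple bits set => No

No


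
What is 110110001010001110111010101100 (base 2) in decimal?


110110001010001110111010101100 in decimal = 908652204

908652204


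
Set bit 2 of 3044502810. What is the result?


3044502810 | (1 << 2) = 3044502810 | 4 = 3044502814

3044502814


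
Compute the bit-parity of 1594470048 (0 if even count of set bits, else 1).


0b1011111000010011010111010100000 has 15 ones => parity 1

1


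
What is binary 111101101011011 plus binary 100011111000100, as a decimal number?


111101101011011 + 100011111000100 = 1100001100011111 = 49951

49951


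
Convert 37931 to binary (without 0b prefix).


37931 = 1001010000101011 in binary

1001010000101011


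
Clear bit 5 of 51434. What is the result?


51434 & ~(1 << 5) = 51402

51402


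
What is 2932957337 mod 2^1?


2932957337 & 1 = 1

1


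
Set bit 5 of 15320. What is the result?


15320 | (1 << 5) = 15320 | 32 = 15352

15352


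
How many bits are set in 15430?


0b11110001000110 has 7 set bits

7


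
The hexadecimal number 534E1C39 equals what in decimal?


534E1C39 hex = 1397627961 decimal

1397627961


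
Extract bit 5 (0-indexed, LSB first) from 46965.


0b1011011101110101, position 5 = 1

1


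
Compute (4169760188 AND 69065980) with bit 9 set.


Step 1: 4169760188 & 69065980 = 613564
Step 2: 613564 | (1 << 9) = 613564 | 512 = 614076

614076


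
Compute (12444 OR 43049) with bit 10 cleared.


Step 1: 12444 | 43049 = 47293
Step 2: 47293 & ~(1 << 10) = 47293

47293


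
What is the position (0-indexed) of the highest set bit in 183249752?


0b1010111011000010101101011000. Highest set bit at position 27

27


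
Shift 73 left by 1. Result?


0b1001001 << 1 = 0b10010010 = 146

146


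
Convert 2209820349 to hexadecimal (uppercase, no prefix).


2209820349 = 83B72EBD hex

83B72EBD


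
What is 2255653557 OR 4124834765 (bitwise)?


0b10000110011100101000101010110101 | 0b11110101110110111111101111001101 = 0b11110111111110111111101111111101 = 4160486397

4160486397


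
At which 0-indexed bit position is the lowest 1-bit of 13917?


0b11011001011101. Lowest set bit at position 0

0


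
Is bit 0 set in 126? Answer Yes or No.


0b1111110, bit 0 = 0. No

No


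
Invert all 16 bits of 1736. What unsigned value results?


1736 ^ 65535 = 63799

63799


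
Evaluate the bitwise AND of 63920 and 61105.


0b1111100110110000 & 0b1110111010110001 = 0b1110100010110000 = 59568

59568


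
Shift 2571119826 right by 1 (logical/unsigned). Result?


0b10011001010000000010110011010010 >> 1 = 0b1001100101000000001011001101001 = 1285559913

1285559913


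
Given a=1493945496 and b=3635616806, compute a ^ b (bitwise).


1493945496 ^ 3635616806 = 2176372926

2176372926


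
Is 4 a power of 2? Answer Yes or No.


0b100. Only one bit set => Yes

Yes


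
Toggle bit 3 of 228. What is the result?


228 ^ (1 << 3) = 228 ^ 8 = 236

236


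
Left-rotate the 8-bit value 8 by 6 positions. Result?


Rotate 0b1000 left by 6 (8-bit) = 0b10 = 2

2


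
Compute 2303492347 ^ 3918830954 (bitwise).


0b10001001010011001000000011111011 ^ 0b11101001100101001001110101101010 = 0b1100000110110000001110110010001 = 1624776081

1624776081


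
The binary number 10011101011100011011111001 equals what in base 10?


10011101011100011011111001 in decimal = 41273081

41273081


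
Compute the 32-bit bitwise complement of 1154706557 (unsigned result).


~0b1000100110100110110110001111101 = 0b10111011001011001001001110000010 = 3140260738 (32-bit unsigned)

3140260738


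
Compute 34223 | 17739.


0b1000010110101111 | 0b100010101001011 = 0b1100010111101111 = 50671

50671


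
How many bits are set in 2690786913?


0b10100000011000100010011001100001 has 11 set bits

11


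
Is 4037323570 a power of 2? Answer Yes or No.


0b11110000101001001010101100110010. Multiple bits set => No

No


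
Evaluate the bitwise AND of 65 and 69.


0b1000001 & 0b1000101 = 0b1000001 = 65

65


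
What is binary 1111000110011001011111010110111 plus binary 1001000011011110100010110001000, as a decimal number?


1111000110011001011111010110111 + 1001000011011110100010110001000 = 11000001001111000000010000111111 = 3241935935

3241935935


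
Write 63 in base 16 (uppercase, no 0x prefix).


63 = 3F hex

3F


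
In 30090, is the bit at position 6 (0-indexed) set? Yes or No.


0b111010110001010, bit 6 = 0. No

No


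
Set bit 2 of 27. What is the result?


27 | (1 << 2) = 27 | 4 = 31

31


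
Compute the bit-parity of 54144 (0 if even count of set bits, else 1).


0b1101001110000000 has 6 ones => parity 0

0


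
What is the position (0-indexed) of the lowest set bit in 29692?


0b111001111111100. Lowest set bit at position 2

2


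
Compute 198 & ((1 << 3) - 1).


198 & 7 = 6

6


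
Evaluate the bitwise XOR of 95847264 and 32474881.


0b101101101101000001101100000 ^ 0b1111011111000011100000001 = 0b100010110010000010001100001 = 72942689

72942689


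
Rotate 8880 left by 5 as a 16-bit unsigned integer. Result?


Rotate 0b10001010110000 left by 5 (16-bit) = 0b101011000000100 = 22020

22020


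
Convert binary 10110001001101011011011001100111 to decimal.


10110001001101011011011001100111 in decimal = 2973087335

2973087335


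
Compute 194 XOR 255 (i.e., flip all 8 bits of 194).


194 ^ 255 = 61

61


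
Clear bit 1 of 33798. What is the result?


33798 & ~(1 << 1) = 33796

33796


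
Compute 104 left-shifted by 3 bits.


0b1101000 << 3 = 0b1101000000 = 832

832


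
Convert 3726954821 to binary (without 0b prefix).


3726954821 = 11011110001001001101000101000101 in binary

11011110001001001101000101000101


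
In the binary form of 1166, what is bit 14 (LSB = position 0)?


0b10010001110, position 14 = 0

0


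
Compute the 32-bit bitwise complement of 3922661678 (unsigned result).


~0b11101001110011110001000100101110 = 0b10110001100001110111011010001 = 372305617 (32-bit unsigned)

372305617


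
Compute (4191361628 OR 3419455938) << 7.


Step 1: 4191361628 | 3419455938 = 4224965598
Step 2: 4224965598 << 7 = 540795596544

540795596544


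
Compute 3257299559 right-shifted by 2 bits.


0b11000010001001100111001001100111 >> 2 = 0b110000100010011001110010011001 = 814324889

814324889


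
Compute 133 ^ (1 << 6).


133 ^ (1 << 6) = 133 ^ 64 = 197

197


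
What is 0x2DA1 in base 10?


2DA1 hex = 11681 decimal

11681


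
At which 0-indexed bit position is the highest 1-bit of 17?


0b10001. Highest set bit at position 4

4


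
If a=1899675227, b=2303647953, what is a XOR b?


1899675227 ^ 2303647953 = 4168375946

4168375946


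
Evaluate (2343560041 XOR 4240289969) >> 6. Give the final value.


Step 1: 2343560041 ^ 4240289969 = 1997689816
Step 2: 1997689816 >> 6 = 31213903

31213903


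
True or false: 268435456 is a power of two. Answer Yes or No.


0b10000000000000000000000000000. Only one bit set => Yes

Yes


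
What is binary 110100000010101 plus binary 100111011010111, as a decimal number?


110100000010101 + 100111011010111 = 1011011011101100 = 46828

46828


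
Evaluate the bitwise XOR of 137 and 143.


0b10001001 ^ 0b10001111 = 0b110 = 6

6


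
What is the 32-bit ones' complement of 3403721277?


3403721277 ^ 4294967295 = 891246018

891246018


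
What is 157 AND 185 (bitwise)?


0b10011101 & 0b10111001 = 0b10011001 = 153

153


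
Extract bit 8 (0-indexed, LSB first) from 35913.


0b1000110001001001, position 8 = 0

0


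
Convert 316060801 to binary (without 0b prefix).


316060801 = 10010110101101011010010000001 in binary

10010110101101011010010000001


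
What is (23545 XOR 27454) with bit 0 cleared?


Step 1: 23545 ^ 27454 = 12487
Step 2: 12487 & ~(1 << 0) = 12486

12486


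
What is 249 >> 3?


0b11111001 >> 3 = 0b11111 = 31

31


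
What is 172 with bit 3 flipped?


172 ^ (1 << 3) = 172 ^ 8 = 164

164


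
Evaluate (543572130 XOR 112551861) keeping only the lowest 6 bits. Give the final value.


Step 1: 543572130 ^ 112551861 = 651372311
Step 2: 651372311 & 63 = 23

23


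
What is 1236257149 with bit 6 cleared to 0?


1236257149 & ~(1 << 6) = 1236257085

1236257085


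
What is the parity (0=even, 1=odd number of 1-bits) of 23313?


0b101101100010001 has 7 ones => parity 1

1


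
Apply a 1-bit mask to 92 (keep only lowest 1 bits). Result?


92 & 1 = 0

0


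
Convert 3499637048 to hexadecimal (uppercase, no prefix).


3499637048 = D0983938 hex

D0983938


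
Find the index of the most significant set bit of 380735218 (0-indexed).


0b10110101100011000111011110010. Highest set bit at position 28

28


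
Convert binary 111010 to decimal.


111010 in decimal = 58

58


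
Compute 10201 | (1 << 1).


10201 | (1 << 1) = 10201 | 2 = 10203

10203


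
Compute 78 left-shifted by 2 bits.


0b1001110 << 2 = 0b100111000 = 312

312


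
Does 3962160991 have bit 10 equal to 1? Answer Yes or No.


0b11101100001010011100011101011111, bit 10 = 1. Yes

Yes


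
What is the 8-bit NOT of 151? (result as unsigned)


~0b10010111 = 0b1101000 = 104 (8-bit unsigned)

104


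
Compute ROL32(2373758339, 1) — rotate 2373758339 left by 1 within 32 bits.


Rotate 0b10001101011111001010110110000011 left by 1 (32-bit) = 0b11010111110010101101100000111 = 452549383

452549383


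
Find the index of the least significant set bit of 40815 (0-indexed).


0b1001111101101111. Lowest set bit at position 0

0


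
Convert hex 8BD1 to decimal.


8BD1 hex = 35793 decimal

35793


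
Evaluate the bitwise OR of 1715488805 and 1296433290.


0b1100110010000000100100000100101 | 0b1001101010001100000000010001010 = 0b1101111010001100100100010101111 = 1866877103

1866877103


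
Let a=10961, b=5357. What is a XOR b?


10961 ^ 5357 = 15932

15932


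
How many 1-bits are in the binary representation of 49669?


0b1100001000000101 has 5 set bits

5


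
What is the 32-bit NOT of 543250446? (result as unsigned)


~0b100000011000010101100000001110 = 0b11011111100111101010011111110001 = 3751716849 (32-bit unsigned)

3751716849


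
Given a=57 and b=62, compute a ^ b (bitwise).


57 ^ 62 = 7

7


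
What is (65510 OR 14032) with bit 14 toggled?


Step 1: 65510 | 14032 = 65526
Step 2: 65526 ^ (1 << 14) = 65526 ^ 16384 = 49142

49142


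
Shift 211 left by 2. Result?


0b11010011 << 2 = 0b1101001100 = 844

844


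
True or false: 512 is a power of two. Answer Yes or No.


0b1000000000. Only one bit set => Yes

Yes


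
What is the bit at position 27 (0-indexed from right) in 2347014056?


0b10001011111001001001011110101000, position 27 = 1

1


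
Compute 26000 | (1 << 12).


26000 | (1 << 12) = 26000 | 4096 = 30096

30096


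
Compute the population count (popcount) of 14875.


0b11101000011011 has 8 set bits

8


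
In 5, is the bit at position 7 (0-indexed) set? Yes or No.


0b101, bit 7 = 0. No

No


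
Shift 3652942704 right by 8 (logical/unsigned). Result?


0b11011001101110110111101101110000 >> 8 = 0b110110011011101101111011 = 14269307

14269307


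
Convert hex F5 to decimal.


F5 hex = 245 decimal

245


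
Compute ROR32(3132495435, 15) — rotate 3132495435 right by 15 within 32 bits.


Rotate 0b10111010101101100001011001001011 right by 15 (32-bit) = 0b101100100101110111010101101100 = 748123500

748123500


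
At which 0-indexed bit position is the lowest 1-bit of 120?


0b1111000. Lowest set bit at position 3

3


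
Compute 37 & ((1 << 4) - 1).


37 & 15 = 5

5


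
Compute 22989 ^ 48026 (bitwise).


0b101100111001101 ^ 0b1011101110011010 = 0b1110001001010111 = 57943

57943


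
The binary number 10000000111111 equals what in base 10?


10000000111111 in decimal = 8255

8255


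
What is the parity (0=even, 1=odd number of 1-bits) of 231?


0b11100111 has 6 ones => parity 0

0


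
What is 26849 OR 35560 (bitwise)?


0b110100011100001 | 0b1000101011101000 = 0b1110101011101001 = 60137

60137


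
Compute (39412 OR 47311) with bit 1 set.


Step 1: 39412 | 47311 = 47615
Step 2: 47615 | (1 << 1) = 47615 | 2 = 47615

47615


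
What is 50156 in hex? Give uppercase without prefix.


50156 = C3EC hex

C3EC


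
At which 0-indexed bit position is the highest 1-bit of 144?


0b10010000. Highest set bit at position 7

7


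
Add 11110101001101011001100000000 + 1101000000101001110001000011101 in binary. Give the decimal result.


11110101001101011001100000000 + 1101000000101001110001000011101 = 10000110101110111001010100011101 = 2260440349

2260440349


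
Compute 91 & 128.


0b1011011 & 0b10000000 = 0b0 = 0

0


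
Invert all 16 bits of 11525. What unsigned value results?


11525 ^ 65535 = 54010

54010


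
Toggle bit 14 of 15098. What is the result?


15098 ^ (1 << 14) = 15098 ^ 16384 = 31482

31482


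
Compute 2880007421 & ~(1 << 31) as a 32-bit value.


2880007421 & ~(1 << 31) = 732523773

732523773


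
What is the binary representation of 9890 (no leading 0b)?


9890 = 10011010100010 in binary

10011010100010


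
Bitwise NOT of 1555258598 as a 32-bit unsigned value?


~0b1011100101100110101110011100110 = 0b10100011010011001010001100011001 = 2739708697 (32-bit unsigned)

2739708697


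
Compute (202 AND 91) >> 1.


Step 1: 202 & 91 = 74
Step 2: 74 >> 1 = 37

37


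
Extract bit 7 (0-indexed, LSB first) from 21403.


0b101001110011011, position 7 = 1

1


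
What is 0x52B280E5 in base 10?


52B280E5 hex = 1387430117 decimal

1387430117


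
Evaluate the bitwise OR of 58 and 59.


0b111010 | 0b111011 = 0b111011 = 59

59


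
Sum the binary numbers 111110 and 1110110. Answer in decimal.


111110 + 1110110 = 10110100 = 180

180


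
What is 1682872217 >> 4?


0b1100100010011101001011110011001 >> 4 = 0b110010001001110100101111001 = 105179513

105179513


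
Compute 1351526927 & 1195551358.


0b1010000100011101010101000001111 & 0b1000111010000101010101001111110 = 0b1000000000000101010101000001110 = 1073916430

1073916430


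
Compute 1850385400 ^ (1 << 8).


1850385400 ^ (1 << 8) = 1850385400 ^ 256 = 1850385144

1850385144


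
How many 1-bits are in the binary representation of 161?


0b10100001 has 3 set bits

3


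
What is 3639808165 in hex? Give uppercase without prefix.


3639808165 = D8F310A5 hex

D8F310A5


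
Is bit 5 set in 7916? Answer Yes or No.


0b1111011101100, bit 5 = 1. Yes

Yes


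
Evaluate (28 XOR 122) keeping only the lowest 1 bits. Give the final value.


Step 1: 28 ^ 122 = 102
Step 2: 102 & 1 = 0

0


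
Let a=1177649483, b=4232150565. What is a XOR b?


1177649483 ^ 4232150565 = 3127967598

3127967598


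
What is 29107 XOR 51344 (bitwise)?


0b111000110110011 ^ 0b1100100010010000 = 0b1011100100100011 = 47395

47395


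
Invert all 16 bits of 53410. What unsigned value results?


53410 ^ 65535 = 12125

12125


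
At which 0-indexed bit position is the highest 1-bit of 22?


0b10110. Highest set bit at position 4

4


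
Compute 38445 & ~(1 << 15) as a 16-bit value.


38445 & ~(1 << 15) = 5677

5677


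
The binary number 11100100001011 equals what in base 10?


11100100001011 in decimal = 14603

14603


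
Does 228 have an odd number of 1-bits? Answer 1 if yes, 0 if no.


0b11100100 has 4 ones => parity 0

0


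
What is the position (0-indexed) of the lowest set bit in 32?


0b100000. Lowest set bit at position 5

5


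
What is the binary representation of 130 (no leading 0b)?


130 = 10000010 in binary

10000010


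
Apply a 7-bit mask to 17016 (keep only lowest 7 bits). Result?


17016 & 127 = 120

120


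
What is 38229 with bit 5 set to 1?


38229 | (1 << 5) = 38229 | 32 = 38261

38261


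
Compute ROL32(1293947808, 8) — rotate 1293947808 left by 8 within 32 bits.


Rotate 0b1001101001000000001001110100000 left by 8 (32-bit) = 0b100000000100111010000001001101 = 538157133

538157133


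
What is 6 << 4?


0b110 << 4 = 0b1100000 = 96

96


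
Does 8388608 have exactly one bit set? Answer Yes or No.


0b100000000000000000000000. Only one bit set => Yes

Yes


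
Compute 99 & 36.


0b1100011 & 0b100100 = 0b100000 = 32

32


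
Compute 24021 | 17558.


0b101110111010101 | 0b100010010010110 = 0b101110111010111 = 24023

24023


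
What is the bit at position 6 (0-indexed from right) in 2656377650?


0b10011110010101010001101100110010, position 6 = 0

0


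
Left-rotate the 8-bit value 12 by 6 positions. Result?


Rotate 0b1100 left by 6 (8-bit) = 0b11 = 3

3


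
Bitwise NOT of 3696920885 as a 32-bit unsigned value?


~0b11011100010110101000100100110101 = 0b100011101001010111011011001010 = 598046410 (32-bit unsigned)

598046410


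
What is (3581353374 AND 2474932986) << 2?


Step 1: 3581353374 & 2474932986 = 2432964762
Step 2: 2432964762 << 2 = 9731859048

9731859048


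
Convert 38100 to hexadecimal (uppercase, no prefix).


38100 = 94D4 hex

94D4


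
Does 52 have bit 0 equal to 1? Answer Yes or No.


0b110100, bit 0 = 0. No

No


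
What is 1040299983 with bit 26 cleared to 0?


1040299983 & ~(1 << 26) = 973191119

973191119


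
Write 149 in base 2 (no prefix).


149 = 10010101 in binary

10010101


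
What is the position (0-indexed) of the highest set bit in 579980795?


0b100010100100011100110111111011. Highest set bit at position 29

29


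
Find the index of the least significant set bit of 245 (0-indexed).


0b11110101. Lowest set bit at position 0

0


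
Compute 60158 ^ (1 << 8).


60158 ^ (1 << 8) = 60158 ^ 256 = 60414

60414


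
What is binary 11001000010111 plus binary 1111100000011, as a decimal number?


11001000010111 + 1111100000011 = 101000100011010 = 20762

20762


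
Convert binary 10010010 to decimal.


10010010 in decimal = 146

146


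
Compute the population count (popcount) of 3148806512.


0b10111011101011101111100101110000 has 20 set bits

20


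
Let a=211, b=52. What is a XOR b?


211 ^ 52 = 231

231


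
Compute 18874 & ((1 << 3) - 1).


18874 & 7 = 2

2


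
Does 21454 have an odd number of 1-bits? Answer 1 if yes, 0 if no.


0b101001111001110 has 9 ones => parity 1

1


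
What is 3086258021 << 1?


0b10110111111101001000111101100101 << 1 = 0b101101111111010010001111011001010 = 6172516042

6172516042


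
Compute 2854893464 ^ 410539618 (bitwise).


0b10101010001010100011011110011000 ^ 0b11000011110000101011001100010 = 0b10110010010100100110000111111010 = 2991743482

2991743482


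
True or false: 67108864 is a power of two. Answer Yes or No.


0b100000000000000000000000000. Only one bit set => Yes

Yes


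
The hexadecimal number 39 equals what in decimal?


39 hex = 57 decimal

57


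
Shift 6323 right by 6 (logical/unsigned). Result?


0b1100010110011 >> 6 = 0b1100010 = 98

98


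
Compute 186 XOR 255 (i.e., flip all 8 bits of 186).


186 ^ 255 = 69

69


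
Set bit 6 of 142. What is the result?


142 | (1 << 6) = 142 | 64 = 206

206


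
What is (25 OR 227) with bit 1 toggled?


Step 1: 25 | 227 = 251
Step 2: 251 ^ (1 << 1) = 251 ^ 2 = 249

249


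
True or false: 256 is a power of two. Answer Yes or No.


0b100000000. Only one bit set => Yes

Yes


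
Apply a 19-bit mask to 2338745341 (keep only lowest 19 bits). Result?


2338745341 & 524287 = 420861

420861


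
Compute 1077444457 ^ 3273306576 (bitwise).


0b1000000001110000111111101101001 ^ 0b11000011000110101011000111010000 = 0b10000011001000101100111010111001 = 2200096441

2200096441


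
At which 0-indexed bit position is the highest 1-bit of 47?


0b101111. Highest set bit at position 5

5


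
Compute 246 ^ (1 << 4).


246 ^ (1 << 4) = 246 ^ 16 = 230

230


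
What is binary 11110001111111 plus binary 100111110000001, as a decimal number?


11110001111111 + 100111110000001 = 1000110000000000 = 35840

35840


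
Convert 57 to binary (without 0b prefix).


57 = 111001 in binary

111001


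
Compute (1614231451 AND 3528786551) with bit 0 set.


Step 1: 1614231451 & 3528786551 = 1075118611
Step 2: 1075118611 | (1 << 0) = 1075118611 | 1 = 1075118611

1075118611


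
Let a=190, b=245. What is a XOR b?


190 ^ 245 = 75

75


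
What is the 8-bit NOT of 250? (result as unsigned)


~0b11111010 = 0b101 = 5 (8-bit unsigned)

5


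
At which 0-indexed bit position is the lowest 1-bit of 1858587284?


0b1101110110001111100101010010100. Lowest set bit at position 2

2


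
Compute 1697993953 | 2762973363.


0b1100101001101010101010011100001 | 0b10100100101011111010000010110011 = 0b11100101101111111111010011110011 = 3854562547

3854562547


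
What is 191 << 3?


0b10111111 << 3 = 0b10111111000 = 1528

1528


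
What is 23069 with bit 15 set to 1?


23069 | (1 << 15) = 23069 | 32768 = 55837

55837


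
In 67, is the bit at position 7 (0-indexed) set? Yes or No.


0b1000011, bit 7 = 0. No

No


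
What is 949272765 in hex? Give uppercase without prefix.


949272765 = 3894C0BD hex

3894C0BD


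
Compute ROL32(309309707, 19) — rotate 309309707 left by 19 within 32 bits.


Rotate 0b10010011011111011000100001011 left by 19 (32-bit) = 0b10001000010110001001001101111101 = 2287506301

2287506301


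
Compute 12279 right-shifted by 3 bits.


0b10111111110111 >> 3 = 0b10111111110 = 1534

1534


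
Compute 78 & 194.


0b1001110 & 0b11000010 = 0b1000010 = 66

66


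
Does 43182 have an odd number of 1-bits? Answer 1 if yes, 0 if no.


0b1010100010101110 has 8 ones => parity 0

0


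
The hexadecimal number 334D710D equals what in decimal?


334D710D hex = 860713229 decimal

860713229


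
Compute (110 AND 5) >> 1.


Step 1: 110 & 5 = 4
Step 2: 4 >> 1 = 2

2


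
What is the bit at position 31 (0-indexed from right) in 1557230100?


0b1011100110100010111001000010100, position 31 = 0

0


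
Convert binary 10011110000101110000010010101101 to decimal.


10011110000101110000010010101101 in decimal = 2652308653

2652308653


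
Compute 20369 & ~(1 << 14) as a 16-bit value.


20369 & ~(1 << 14) = 3985

3985


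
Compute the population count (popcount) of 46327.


0b1011010011110111 has 11 set bits

11


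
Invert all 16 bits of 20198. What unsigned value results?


20198 ^ 65535 = 45337

45337


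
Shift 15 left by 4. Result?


0b1111 << 4 = 0b11110000 = 240

240


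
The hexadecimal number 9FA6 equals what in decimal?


9FA6 hex = 40870 decimal

40870


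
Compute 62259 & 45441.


0b1111001100110011 & 0b1011000110000001 = 0b1011000100000001 = 45313

45313


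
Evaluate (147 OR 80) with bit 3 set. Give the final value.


Step 1: 147 | 80 = 211
Step 2: 211 | (1 << 3) = 211 | 8 = 219

219


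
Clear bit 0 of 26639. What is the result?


26639 & ~(1 << 0) = 26638

26638


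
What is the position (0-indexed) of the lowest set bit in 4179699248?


0b11111001001000010010011000110000. Lowest set bit at position 4

4


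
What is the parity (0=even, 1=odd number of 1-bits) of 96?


0b1100000 has 2 ones => parity 0

0


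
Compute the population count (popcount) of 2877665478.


0b10101011100001011011000011000110 has 15 set bits

15


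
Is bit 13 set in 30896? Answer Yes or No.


0b111100010110000, bit 13 = 1. Yes

Yes


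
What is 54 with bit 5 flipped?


54 ^ (1 << 5) = 54 ^ 32 = 22

22


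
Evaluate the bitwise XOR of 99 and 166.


0b1100011 ^ 0b10100110 = 0b11000101 = 197

197


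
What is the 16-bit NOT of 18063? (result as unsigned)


~0b100011010001111 = 0b1011100101110000 = 47472 (16-bit unsigned)

47472


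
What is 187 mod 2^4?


187 & 15 = 11

11


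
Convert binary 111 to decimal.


111 in decimal = 7

7


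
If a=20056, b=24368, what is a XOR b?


20056 ^ 24368 = 4456

4456


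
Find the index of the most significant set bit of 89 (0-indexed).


0b1011001. Highest set bit at position 6

6


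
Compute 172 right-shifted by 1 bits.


0b10101100 >> 1 = 0b1010110 = 86

86


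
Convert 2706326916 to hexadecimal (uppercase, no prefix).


2706326916 = A14F4584 hex

A14F4584
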